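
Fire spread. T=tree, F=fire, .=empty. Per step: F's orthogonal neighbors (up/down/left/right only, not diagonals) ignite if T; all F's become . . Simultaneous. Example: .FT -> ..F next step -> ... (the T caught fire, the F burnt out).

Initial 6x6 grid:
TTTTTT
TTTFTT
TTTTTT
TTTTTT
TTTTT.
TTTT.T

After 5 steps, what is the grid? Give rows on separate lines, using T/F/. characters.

Step 1: 4 trees catch fire, 1 burn out
  TTTFTT
  TTF.FT
  TTTFTT
  TTTTTT
  TTTTT.
  TTTT.T
Step 2: 7 trees catch fire, 4 burn out
  TTF.FT
  TF...F
  TTF.FT
  TTTFTT
  TTTTT.
  TTTT.T
Step 3: 8 trees catch fire, 7 burn out
  TF...F
  F.....
  TF...F
  TTF.FT
  TTTFT.
  TTTT.T
Step 4: 7 trees catch fire, 8 burn out
  F.....
  ......
  F.....
  TF...F
  TTF.F.
  TTTF.T
Step 5: 3 trees catch fire, 7 burn out
  ......
  ......
  ......
  F.....
  TF....
  TTF..T

......
......
......
F.....
TF....
TTF..T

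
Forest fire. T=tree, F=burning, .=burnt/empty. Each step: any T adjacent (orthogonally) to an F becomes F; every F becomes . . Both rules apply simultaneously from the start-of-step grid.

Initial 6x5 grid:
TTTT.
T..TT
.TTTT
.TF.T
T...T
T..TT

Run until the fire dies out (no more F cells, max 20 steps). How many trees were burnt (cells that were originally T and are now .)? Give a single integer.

Answer: 16

Derivation:
Step 1: +2 fires, +1 burnt (F count now 2)
Step 2: +2 fires, +2 burnt (F count now 2)
Step 3: +2 fires, +2 burnt (F count now 2)
Step 4: +3 fires, +2 burnt (F count now 3)
Step 5: +2 fires, +3 burnt (F count now 2)
Step 6: +2 fires, +2 burnt (F count now 2)
Step 7: +2 fires, +2 burnt (F count now 2)
Step 8: +1 fires, +2 burnt (F count now 1)
Step 9: +0 fires, +1 burnt (F count now 0)
Fire out after step 9
Initially T: 18, now '.': 28
Total burnt (originally-T cells now '.'): 16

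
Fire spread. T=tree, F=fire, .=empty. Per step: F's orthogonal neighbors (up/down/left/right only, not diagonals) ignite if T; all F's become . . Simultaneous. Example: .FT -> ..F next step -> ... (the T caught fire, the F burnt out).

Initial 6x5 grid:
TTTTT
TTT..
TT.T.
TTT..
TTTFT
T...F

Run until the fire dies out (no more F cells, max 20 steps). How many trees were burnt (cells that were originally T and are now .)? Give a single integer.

Step 1: +2 fires, +2 burnt (F count now 2)
Step 2: +2 fires, +2 burnt (F count now 2)
Step 3: +2 fires, +2 burnt (F count now 2)
Step 4: +3 fires, +2 burnt (F count now 3)
Step 5: +2 fires, +3 burnt (F count now 2)
Step 6: +3 fires, +2 burnt (F count now 3)
Step 7: +2 fires, +3 burnt (F count now 2)
Step 8: +1 fires, +2 burnt (F count now 1)
Step 9: +1 fires, +1 burnt (F count now 1)
Step 10: +0 fires, +1 burnt (F count now 0)
Fire out after step 10
Initially T: 19, now '.': 29
Total burnt (originally-T cells now '.'): 18

Answer: 18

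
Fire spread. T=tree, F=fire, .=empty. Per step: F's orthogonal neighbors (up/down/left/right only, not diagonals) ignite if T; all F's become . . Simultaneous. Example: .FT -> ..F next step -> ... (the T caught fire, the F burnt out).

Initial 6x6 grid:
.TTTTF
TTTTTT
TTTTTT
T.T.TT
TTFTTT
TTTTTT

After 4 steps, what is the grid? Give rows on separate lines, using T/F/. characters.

Step 1: 6 trees catch fire, 2 burn out
  .TTTF.
  TTTTTF
  TTTTTT
  T.F.TT
  TF.FTT
  TTFTTT
Step 2: 8 trees catch fire, 6 burn out
  .TTF..
  TTTTF.
  TTFTTF
  T...TT
  F...FT
  TF.FTT
Step 3: 12 trees catch fire, 8 burn out
  .TF...
  TTFF..
  TF.FF.
  F...FF
  .....F
  F...FT
Step 4: 4 trees catch fire, 12 burn out
  .F....
  TF....
  F.....
  ......
  ......
  .....F

.F....
TF....
F.....
......
......
.....F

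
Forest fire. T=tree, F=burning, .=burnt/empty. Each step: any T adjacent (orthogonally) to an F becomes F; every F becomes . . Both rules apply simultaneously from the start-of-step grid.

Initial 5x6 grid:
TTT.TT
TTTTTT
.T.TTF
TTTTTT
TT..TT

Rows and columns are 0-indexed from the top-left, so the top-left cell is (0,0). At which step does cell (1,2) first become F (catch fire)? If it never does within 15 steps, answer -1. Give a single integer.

Step 1: cell (1,2)='T' (+3 fires, +1 burnt)
Step 2: cell (1,2)='T' (+5 fires, +3 burnt)
Step 3: cell (1,2)='T' (+4 fires, +5 burnt)
Step 4: cell (1,2)='F' (+2 fires, +4 burnt)
  -> target ignites at step 4
Step 5: cell (1,2)='.' (+3 fires, +2 burnt)
Step 6: cell (1,2)='.' (+5 fires, +3 burnt)
Step 7: cell (1,2)='.' (+2 fires, +5 burnt)
Step 8: cell (1,2)='.' (+0 fires, +2 burnt)
  fire out at step 8

4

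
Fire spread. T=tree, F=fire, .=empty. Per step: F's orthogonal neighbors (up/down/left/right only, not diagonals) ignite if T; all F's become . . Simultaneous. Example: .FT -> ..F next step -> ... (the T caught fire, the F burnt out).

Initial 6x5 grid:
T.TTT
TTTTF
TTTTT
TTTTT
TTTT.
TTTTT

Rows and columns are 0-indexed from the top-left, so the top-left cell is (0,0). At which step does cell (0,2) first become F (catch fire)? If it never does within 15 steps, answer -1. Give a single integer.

Step 1: cell (0,2)='T' (+3 fires, +1 burnt)
Step 2: cell (0,2)='T' (+4 fires, +3 burnt)
Step 3: cell (0,2)='F' (+4 fires, +4 burnt)
  -> target ignites at step 3
Step 4: cell (0,2)='.' (+4 fires, +4 burnt)
Step 5: cell (0,2)='.' (+5 fires, +4 burnt)
Step 6: cell (0,2)='.' (+4 fires, +5 burnt)
Step 7: cell (0,2)='.' (+2 fires, +4 burnt)
Step 8: cell (0,2)='.' (+1 fires, +2 burnt)
Step 9: cell (0,2)='.' (+0 fires, +1 burnt)
  fire out at step 9

3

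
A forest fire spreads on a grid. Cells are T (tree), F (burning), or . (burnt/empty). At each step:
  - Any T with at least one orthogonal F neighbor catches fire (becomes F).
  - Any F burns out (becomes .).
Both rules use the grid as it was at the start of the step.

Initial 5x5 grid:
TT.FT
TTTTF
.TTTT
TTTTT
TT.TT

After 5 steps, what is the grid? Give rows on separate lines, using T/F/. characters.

Step 1: 3 trees catch fire, 2 burn out
  TT..F
  TTTF.
  .TTTF
  TTTTT
  TT.TT
Step 2: 3 trees catch fire, 3 burn out
  TT...
  TTF..
  .TTF.
  TTTTF
  TT.TT
Step 3: 4 trees catch fire, 3 burn out
  TT...
  TF...
  .TF..
  TTTF.
  TT.TF
Step 4: 5 trees catch fire, 4 burn out
  TF...
  F....
  .F...
  TTF..
  TT.F.
Step 5: 2 trees catch fire, 5 burn out
  F....
  .....
  .....
  TF...
  TT...

F....
.....
.....
TF...
TT...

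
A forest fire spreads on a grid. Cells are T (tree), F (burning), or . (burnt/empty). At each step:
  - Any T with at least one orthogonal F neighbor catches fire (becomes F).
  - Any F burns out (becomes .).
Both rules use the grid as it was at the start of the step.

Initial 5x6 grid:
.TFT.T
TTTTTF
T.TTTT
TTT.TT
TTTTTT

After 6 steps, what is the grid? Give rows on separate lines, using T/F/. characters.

Step 1: 6 trees catch fire, 2 burn out
  .F.F.F
  TTFTF.
  T.TTTF
  TTT.TT
  TTTTTT
Step 2: 5 trees catch fire, 6 burn out
  ......
  TF.F..
  T.FTF.
  TTT.TF
  TTTTTT
Step 3: 5 trees catch fire, 5 burn out
  ......
  F.....
  T..F..
  TTF.F.
  TTTTTF
Step 4: 4 trees catch fire, 5 burn out
  ......
  ......
  F.....
  TF....
  TTFTF.
Step 5: 3 trees catch fire, 4 burn out
  ......
  ......
  ......
  F.....
  TF.F..
Step 6: 1 trees catch fire, 3 burn out
  ......
  ......
  ......
  ......
  F.....

......
......
......
......
F.....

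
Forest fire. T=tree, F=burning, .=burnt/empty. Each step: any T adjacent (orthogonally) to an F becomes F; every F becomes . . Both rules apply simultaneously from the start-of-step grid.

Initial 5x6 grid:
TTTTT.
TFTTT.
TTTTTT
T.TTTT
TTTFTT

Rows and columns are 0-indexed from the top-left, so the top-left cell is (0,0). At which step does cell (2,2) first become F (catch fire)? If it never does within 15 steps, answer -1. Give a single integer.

Step 1: cell (2,2)='T' (+7 fires, +2 burnt)
Step 2: cell (2,2)='F' (+10 fires, +7 burnt)
  -> target ignites at step 2
Step 3: cell (2,2)='.' (+6 fires, +10 burnt)
Step 4: cell (2,2)='.' (+2 fires, +6 burnt)
Step 5: cell (2,2)='.' (+0 fires, +2 burnt)
  fire out at step 5

2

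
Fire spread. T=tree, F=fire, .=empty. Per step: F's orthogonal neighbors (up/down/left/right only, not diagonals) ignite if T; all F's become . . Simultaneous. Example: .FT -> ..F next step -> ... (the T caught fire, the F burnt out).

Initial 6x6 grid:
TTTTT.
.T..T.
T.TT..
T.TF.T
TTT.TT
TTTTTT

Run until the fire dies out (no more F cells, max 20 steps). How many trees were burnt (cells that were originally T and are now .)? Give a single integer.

Step 1: +2 fires, +1 burnt (F count now 2)
Step 2: +2 fires, +2 burnt (F count now 2)
Step 3: +2 fires, +2 burnt (F count now 2)
Step 4: +3 fires, +2 burnt (F count now 3)
Step 5: +3 fires, +3 burnt (F count now 3)
Step 6: +3 fires, +3 burnt (F count now 3)
Step 7: +1 fires, +3 burnt (F count now 1)
Step 8: +1 fires, +1 burnt (F count now 1)
Step 9: +0 fires, +1 burnt (F count now 0)
Fire out after step 9
Initially T: 24, now '.': 29
Total burnt (originally-T cells now '.'): 17

Answer: 17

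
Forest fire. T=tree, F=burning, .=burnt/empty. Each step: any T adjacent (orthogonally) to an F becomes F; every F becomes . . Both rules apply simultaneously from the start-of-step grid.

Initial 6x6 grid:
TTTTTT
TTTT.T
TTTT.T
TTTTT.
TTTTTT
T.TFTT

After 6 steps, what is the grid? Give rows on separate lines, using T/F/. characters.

Step 1: 3 trees catch fire, 1 burn out
  TTTTTT
  TTTT.T
  TTTT.T
  TTTTT.
  TTTFTT
  T.F.FT
Step 2: 4 trees catch fire, 3 burn out
  TTTTTT
  TTTT.T
  TTTT.T
  TTTFT.
  TTF.FT
  T....F
Step 3: 5 trees catch fire, 4 burn out
  TTTTTT
  TTTT.T
  TTTF.T
  TTF.F.
  TF...F
  T.....
Step 4: 4 trees catch fire, 5 burn out
  TTTTTT
  TTTF.T
  TTF..T
  TF....
  F.....
  T.....
Step 5: 5 trees catch fire, 4 burn out
  TTTFTT
  TTF..T
  TF...T
  F.....
  ......
  F.....
Step 6: 4 trees catch fire, 5 burn out
  TTF.FT
  TF...T
  F....T
  ......
  ......
  ......

TTF.FT
TF...T
F....T
......
......
......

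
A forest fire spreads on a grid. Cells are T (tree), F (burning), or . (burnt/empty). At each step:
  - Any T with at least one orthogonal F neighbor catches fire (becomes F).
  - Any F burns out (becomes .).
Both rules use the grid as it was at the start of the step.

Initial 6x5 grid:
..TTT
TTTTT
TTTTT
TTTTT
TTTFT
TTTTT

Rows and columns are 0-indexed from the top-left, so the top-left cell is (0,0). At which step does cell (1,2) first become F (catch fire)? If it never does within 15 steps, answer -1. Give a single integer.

Step 1: cell (1,2)='T' (+4 fires, +1 burnt)
Step 2: cell (1,2)='T' (+6 fires, +4 burnt)
Step 3: cell (1,2)='T' (+6 fires, +6 burnt)
Step 4: cell (1,2)='F' (+6 fires, +6 burnt)
  -> target ignites at step 4
Step 5: cell (1,2)='.' (+4 fires, +6 burnt)
Step 6: cell (1,2)='.' (+1 fires, +4 burnt)
Step 7: cell (1,2)='.' (+0 fires, +1 burnt)
  fire out at step 7

4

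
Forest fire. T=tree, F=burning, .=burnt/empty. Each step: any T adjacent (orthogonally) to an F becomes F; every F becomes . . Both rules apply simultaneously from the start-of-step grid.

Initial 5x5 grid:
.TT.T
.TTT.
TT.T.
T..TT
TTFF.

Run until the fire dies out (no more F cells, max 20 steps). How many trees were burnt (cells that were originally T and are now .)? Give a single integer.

Step 1: +2 fires, +2 burnt (F count now 2)
Step 2: +3 fires, +2 burnt (F count now 3)
Step 3: +2 fires, +3 burnt (F count now 2)
Step 4: +2 fires, +2 burnt (F count now 2)
Step 5: +3 fires, +2 burnt (F count now 3)
Step 6: +1 fires, +3 burnt (F count now 1)
Step 7: +0 fires, +1 burnt (F count now 0)
Fire out after step 7
Initially T: 14, now '.': 24
Total burnt (originally-T cells now '.'): 13

Answer: 13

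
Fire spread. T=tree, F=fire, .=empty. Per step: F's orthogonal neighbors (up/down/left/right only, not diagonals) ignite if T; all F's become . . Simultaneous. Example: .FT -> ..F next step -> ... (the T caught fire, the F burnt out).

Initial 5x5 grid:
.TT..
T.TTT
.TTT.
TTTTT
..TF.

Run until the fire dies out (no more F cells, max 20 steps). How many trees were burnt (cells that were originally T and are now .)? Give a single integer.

Step 1: +2 fires, +1 burnt (F count now 2)
Step 2: +3 fires, +2 burnt (F count now 3)
Step 3: +3 fires, +3 burnt (F count now 3)
Step 4: +4 fires, +3 burnt (F count now 4)
Step 5: +1 fires, +4 burnt (F count now 1)
Step 6: +1 fires, +1 burnt (F count now 1)
Step 7: +0 fires, +1 burnt (F count now 0)
Fire out after step 7
Initially T: 15, now '.': 24
Total burnt (originally-T cells now '.'): 14

Answer: 14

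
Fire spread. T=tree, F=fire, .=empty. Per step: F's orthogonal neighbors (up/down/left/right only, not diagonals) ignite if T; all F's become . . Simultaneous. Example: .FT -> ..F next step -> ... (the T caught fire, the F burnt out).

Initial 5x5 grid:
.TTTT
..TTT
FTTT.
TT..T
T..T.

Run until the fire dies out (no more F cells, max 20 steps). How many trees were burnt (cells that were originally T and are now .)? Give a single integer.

Step 1: +2 fires, +1 burnt (F count now 2)
Step 2: +3 fires, +2 burnt (F count now 3)
Step 3: +2 fires, +3 burnt (F count now 2)
Step 4: +2 fires, +2 burnt (F count now 2)
Step 5: +3 fires, +2 burnt (F count now 3)
Step 6: +1 fires, +3 burnt (F count now 1)
Step 7: +0 fires, +1 burnt (F count now 0)
Fire out after step 7
Initially T: 15, now '.': 23
Total burnt (originally-T cells now '.'): 13

Answer: 13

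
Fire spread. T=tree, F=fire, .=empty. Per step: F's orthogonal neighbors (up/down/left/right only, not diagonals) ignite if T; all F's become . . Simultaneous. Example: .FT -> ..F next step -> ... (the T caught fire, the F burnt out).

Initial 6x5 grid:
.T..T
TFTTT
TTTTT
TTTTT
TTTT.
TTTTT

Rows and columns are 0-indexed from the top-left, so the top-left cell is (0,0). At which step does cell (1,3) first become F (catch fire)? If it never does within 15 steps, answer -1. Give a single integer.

Step 1: cell (1,3)='T' (+4 fires, +1 burnt)
Step 2: cell (1,3)='F' (+4 fires, +4 burnt)
  -> target ignites at step 2
Step 3: cell (1,3)='.' (+5 fires, +4 burnt)
Step 4: cell (1,3)='.' (+6 fires, +5 burnt)
Step 5: cell (1,3)='.' (+4 fires, +6 burnt)
Step 6: cell (1,3)='.' (+1 fires, +4 burnt)
Step 7: cell (1,3)='.' (+1 fires, +1 burnt)
Step 8: cell (1,3)='.' (+0 fires, +1 burnt)
  fire out at step 8

2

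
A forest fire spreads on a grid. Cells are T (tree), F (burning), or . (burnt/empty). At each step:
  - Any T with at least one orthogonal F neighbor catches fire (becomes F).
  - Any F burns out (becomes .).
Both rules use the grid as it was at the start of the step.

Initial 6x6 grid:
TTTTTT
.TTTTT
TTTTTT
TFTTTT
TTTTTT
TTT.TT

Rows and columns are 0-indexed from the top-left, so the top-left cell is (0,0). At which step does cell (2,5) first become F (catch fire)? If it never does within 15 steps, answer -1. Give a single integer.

Step 1: cell (2,5)='T' (+4 fires, +1 burnt)
Step 2: cell (2,5)='T' (+7 fires, +4 burnt)
Step 3: cell (2,5)='T' (+7 fires, +7 burnt)
Step 4: cell (2,5)='T' (+6 fires, +7 burnt)
Step 5: cell (2,5)='F' (+5 fires, +6 burnt)
  -> target ignites at step 5
Step 6: cell (2,5)='.' (+3 fires, +5 burnt)
Step 7: cell (2,5)='.' (+1 fires, +3 burnt)
Step 8: cell (2,5)='.' (+0 fires, +1 burnt)
  fire out at step 8

5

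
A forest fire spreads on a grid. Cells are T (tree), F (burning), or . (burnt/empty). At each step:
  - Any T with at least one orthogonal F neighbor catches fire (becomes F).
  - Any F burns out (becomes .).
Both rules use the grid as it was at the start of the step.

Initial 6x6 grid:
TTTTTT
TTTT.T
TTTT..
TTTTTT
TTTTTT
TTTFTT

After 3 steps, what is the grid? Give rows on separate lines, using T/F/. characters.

Step 1: 3 trees catch fire, 1 burn out
  TTTTTT
  TTTT.T
  TTTT..
  TTTTTT
  TTTFTT
  TTF.FT
Step 2: 5 trees catch fire, 3 burn out
  TTTTTT
  TTTT.T
  TTTT..
  TTTFTT
  TTF.FT
  TF...F
Step 3: 6 trees catch fire, 5 burn out
  TTTTTT
  TTTT.T
  TTTF..
  TTF.FT
  TF...F
  F.....

TTTTTT
TTTT.T
TTTF..
TTF.FT
TF...F
F.....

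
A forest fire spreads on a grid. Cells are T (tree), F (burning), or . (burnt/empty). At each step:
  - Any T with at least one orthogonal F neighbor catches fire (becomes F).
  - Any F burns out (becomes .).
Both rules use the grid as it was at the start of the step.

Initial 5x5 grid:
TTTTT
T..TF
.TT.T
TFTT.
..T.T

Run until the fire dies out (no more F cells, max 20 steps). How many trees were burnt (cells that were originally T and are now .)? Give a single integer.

Step 1: +6 fires, +2 burnt (F count now 6)
Step 2: +4 fires, +6 burnt (F count now 4)
Step 3: +1 fires, +4 burnt (F count now 1)
Step 4: +1 fires, +1 burnt (F count now 1)
Step 5: +1 fires, +1 burnt (F count now 1)
Step 6: +1 fires, +1 burnt (F count now 1)
Step 7: +0 fires, +1 burnt (F count now 0)
Fire out after step 7
Initially T: 15, now '.': 24
Total burnt (originally-T cells now '.'): 14

Answer: 14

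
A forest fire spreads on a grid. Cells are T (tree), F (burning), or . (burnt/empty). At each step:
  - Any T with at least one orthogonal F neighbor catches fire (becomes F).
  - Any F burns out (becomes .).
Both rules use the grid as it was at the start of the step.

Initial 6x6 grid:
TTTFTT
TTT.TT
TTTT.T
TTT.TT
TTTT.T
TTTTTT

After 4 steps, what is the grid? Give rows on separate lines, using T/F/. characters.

Step 1: 2 trees catch fire, 1 burn out
  TTF.FT
  TTT.TT
  TTTT.T
  TTT.TT
  TTTT.T
  TTTTTT
Step 2: 4 trees catch fire, 2 burn out
  TF...F
  TTF.FT
  TTTT.T
  TTT.TT
  TTTT.T
  TTTTTT
Step 3: 4 trees catch fire, 4 burn out
  F.....
  TF...F
  TTFT.T
  TTT.TT
  TTTT.T
  TTTTTT
Step 4: 5 trees catch fire, 4 burn out
  ......
  F.....
  TF.F.F
  TTF.TT
  TTTT.T
  TTTTTT

......
F.....
TF.F.F
TTF.TT
TTTT.T
TTTTTT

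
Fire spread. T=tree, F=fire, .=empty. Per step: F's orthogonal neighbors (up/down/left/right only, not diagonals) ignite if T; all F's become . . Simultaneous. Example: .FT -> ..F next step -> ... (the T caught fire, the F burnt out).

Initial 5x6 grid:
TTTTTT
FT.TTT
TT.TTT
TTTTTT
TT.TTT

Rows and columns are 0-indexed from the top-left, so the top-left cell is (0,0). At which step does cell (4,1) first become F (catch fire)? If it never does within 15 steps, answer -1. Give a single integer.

Step 1: cell (4,1)='T' (+3 fires, +1 burnt)
Step 2: cell (4,1)='T' (+3 fires, +3 burnt)
Step 3: cell (4,1)='T' (+3 fires, +3 burnt)
Step 4: cell (4,1)='F' (+3 fires, +3 burnt)
  -> target ignites at step 4
Step 5: cell (4,1)='.' (+3 fires, +3 burnt)
Step 6: cell (4,1)='.' (+5 fires, +3 burnt)
Step 7: cell (4,1)='.' (+4 fires, +5 burnt)
Step 8: cell (4,1)='.' (+2 fires, +4 burnt)
Step 9: cell (4,1)='.' (+0 fires, +2 burnt)
  fire out at step 9

4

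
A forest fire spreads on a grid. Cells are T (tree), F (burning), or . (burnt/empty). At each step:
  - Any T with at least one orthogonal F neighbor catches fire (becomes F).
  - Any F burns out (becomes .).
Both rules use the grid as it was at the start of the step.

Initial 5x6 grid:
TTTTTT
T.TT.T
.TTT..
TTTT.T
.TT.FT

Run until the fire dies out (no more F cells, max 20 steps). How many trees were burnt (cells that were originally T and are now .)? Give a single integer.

Step 1: +1 fires, +1 burnt (F count now 1)
Step 2: +1 fires, +1 burnt (F count now 1)
Step 3: +0 fires, +1 burnt (F count now 0)
Fire out after step 3
Initially T: 21, now '.': 11
Total burnt (originally-T cells now '.'): 2

Answer: 2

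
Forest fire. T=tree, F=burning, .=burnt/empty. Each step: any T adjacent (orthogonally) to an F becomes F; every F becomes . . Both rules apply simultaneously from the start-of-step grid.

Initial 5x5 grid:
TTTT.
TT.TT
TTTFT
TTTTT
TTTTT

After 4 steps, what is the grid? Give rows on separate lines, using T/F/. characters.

Step 1: 4 trees catch fire, 1 burn out
  TTTT.
  TT.FT
  TTF.F
  TTTFT
  TTTTT
Step 2: 6 trees catch fire, 4 burn out
  TTTF.
  TT..F
  TF...
  TTF.F
  TTTFT
Step 3: 6 trees catch fire, 6 burn out
  TTF..
  TF...
  F....
  TF...
  TTF.F
Step 4: 4 trees catch fire, 6 burn out
  TF...
  F....
  .....
  F....
  TF...

TF...
F....
.....
F....
TF...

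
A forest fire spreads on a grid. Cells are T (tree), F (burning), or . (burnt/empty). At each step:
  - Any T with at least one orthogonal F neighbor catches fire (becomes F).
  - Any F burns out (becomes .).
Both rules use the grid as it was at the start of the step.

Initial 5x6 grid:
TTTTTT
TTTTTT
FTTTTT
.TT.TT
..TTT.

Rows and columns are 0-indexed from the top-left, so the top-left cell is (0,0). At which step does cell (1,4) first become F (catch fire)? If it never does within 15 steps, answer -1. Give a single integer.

Step 1: cell (1,4)='T' (+2 fires, +1 burnt)
Step 2: cell (1,4)='T' (+4 fires, +2 burnt)
Step 3: cell (1,4)='T' (+4 fires, +4 burnt)
Step 4: cell (1,4)='T' (+4 fires, +4 burnt)
Step 5: cell (1,4)='F' (+5 fires, +4 burnt)
  -> target ignites at step 5
Step 6: cell (1,4)='.' (+4 fires, +5 burnt)
Step 7: cell (1,4)='.' (+1 fires, +4 burnt)
Step 8: cell (1,4)='.' (+0 fires, +1 burnt)
  fire out at step 8

5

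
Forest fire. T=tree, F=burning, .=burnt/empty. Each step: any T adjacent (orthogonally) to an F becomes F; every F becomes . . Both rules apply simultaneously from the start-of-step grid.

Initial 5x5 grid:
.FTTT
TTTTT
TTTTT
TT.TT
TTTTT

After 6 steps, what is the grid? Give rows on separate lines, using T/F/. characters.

Step 1: 2 trees catch fire, 1 burn out
  ..FTT
  TFTTT
  TTTTT
  TT.TT
  TTTTT
Step 2: 4 trees catch fire, 2 burn out
  ...FT
  F.FTT
  TFTTT
  TT.TT
  TTTTT
Step 3: 5 trees catch fire, 4 burn out
  ....F
  ...FT
  F.FTT
  TF.TT
  TTTTT
Step 4: 4 trees catch fire, 5 burn out
  .....
  ....F
  ...FT
  F..TT
  TFTTT
Step 5: 4 trees catch fire, 4 burn out
  .....
  .....
  ....F
  ...FT
  F.FTT
Step 6: 2 trees catch fire, 4 burn out
  .....
  .....
  .....
  ....F
  ...FT

.....
.....
.....
....F
...FT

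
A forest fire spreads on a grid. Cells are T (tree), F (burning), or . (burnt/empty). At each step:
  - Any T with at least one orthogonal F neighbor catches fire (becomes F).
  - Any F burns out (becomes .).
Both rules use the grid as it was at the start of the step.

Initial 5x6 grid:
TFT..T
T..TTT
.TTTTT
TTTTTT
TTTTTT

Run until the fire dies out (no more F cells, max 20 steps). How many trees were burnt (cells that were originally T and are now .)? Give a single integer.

Answer: 3

Derivation:
Step 1: +2 fires, +1 burnt (F count now 2)
Step 2: +1 fires, +2 burnt (F count now 1)
Step 3: +0 fires, +1 burnt (F count now 0)
Fire out after step 3
Initially T: 24, now '.': 9
Total burnt (originally-T cells now '.'): 3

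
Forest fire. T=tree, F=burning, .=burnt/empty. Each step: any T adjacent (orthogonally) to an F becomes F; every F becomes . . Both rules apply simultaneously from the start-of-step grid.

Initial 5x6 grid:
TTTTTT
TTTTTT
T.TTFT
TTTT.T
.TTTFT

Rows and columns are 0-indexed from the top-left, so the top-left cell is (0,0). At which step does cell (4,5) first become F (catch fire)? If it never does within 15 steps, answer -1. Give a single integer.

Step 1: cell (4,5)='F' (+5 fires, +2 burnt)
  -> target ignites at step 1
Step 2: cell (4,5)='.' (+7 fires, +5 burnt)
Step 3: cell (4,5)='.' (+5 fires, +7 burnt)
Step 4: cell (4,5)='.' (+3 fires, +5 burnt)
Step 5: cell (4,5)='.' (+3 fires, +3 burnt)
Step 6: cell (4,5)='.' (+2 fires, +3 burnt)
Step 7: cell (4,5)='.' (+0 fires, +2 burnt)
  fire out at step 7

1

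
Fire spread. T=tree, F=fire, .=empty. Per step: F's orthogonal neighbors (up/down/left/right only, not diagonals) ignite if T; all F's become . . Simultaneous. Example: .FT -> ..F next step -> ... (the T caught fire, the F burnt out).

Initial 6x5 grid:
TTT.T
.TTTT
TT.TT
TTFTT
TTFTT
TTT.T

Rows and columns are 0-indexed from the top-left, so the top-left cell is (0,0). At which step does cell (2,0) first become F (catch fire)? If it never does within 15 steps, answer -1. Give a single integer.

Step 1: cell (2,0)='T' (+5 fires, +2 burnt)
Step 2: cell (2,0)='T' (+7 fires, +5 burnt)
Step 3: cell (2,0)='F' (+6 fires, +7 burnt)
  -> target ignites at step 3
Step 4: cell (2,0)='.' (+3 fires, +6 burnt)
Step 5: cell (2,0)='.' (+3 fires, +3 burnt)
Step 6: cell (2,0)='.' (+0 fires, +3 burnt)
  fire out at step 6

3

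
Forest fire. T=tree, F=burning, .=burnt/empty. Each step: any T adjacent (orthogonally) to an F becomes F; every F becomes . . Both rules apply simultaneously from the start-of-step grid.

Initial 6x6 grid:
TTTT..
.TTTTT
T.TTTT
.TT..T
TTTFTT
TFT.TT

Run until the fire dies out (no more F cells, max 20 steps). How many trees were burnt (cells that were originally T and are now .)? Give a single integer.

Step 1: +5 fires, +2 burnt (F count now 5)
Step 2: +5 fires, +5 burnt (F count now 5)
Step 3: +3 fires, +5 burnt (F count now 3)
Step 4: +3 fires, +3 burnt (F count now 3)
Step 5: +5 fires, +3 burnt (F count now 5)
Step 6: +3 fires, +5 burnt (F count now 3)
Step 7: +1 fires, +3 burnt (F count now 1)
Step 8: +0 fires, +1 burnt (F count now 0)
Fire out after step 8
Initially T: 26, now '.': 35
Total burnt (originally-T cells now '.'): 25

Answer: 25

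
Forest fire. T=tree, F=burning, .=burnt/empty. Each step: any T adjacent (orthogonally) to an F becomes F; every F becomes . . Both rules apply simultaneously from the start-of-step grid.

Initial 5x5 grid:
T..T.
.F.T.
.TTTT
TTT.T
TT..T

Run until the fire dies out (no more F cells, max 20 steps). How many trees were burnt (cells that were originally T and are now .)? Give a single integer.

Answer: 13

Derivation:
Step 1: +1 fires, +1 burnt (F count now 1)
Step 2: +2 fires, +1 burnt (F count now 2)
Step 3: +4 fires, +2 burnt (F count now 4)
Step 4: +3 fires, +4 burnt (F count now 3)
Step 5: +2 fires, +3 burnt (F count now 2)
Step 6: +1 fires, +2 burnt (F count now 1)
Step 7: +0 fires, +1 burnt (F count now 0)
Fire out after step 7
Initially T: 14, now '.': 24
Total burnt (originally-T cells now '.'): 13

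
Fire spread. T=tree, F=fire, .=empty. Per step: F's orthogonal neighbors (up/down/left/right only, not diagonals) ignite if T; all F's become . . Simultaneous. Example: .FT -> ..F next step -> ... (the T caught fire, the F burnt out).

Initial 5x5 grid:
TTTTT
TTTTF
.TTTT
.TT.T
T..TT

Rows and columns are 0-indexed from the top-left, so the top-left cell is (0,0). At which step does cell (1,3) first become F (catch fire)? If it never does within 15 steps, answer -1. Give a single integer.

Step 1: cell (1,3)='F' (+3 fires, +1 burnt)
  -> target ignites at step 1
Step 2: cell (1,3)='.' (+4 fires, +3 burnt)
Step 3: cell (1,3)='.' (+4 fires, +4 burnt)
Step 4: cell (1,3)='.' (+5 fires, +4 burnt)
Step 5: cell (1,3)='.' (+2 fires, +5 burnt)
Step 6: cell (1,3)='.' (+0 fires, +2 burnt)
  fire out at step 6

1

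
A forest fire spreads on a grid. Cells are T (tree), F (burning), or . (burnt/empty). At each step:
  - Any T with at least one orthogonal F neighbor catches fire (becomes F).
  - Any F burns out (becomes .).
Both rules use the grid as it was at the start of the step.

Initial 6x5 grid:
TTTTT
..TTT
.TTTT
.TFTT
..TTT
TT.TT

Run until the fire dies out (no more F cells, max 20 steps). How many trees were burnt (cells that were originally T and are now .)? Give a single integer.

Answer: 20

Derivation:
Step 1: +4 fires, +1 burnt (F count now 4)
Step 2: +5 fires, +4 burnt (F count now 5)
Step 3: +5 fires, +5 burnt (F count now 5)
Step 4: +4 fires, +5 burnt (F count now 4)
Step 5: +2 fires, +4 burnt (F count now 2)
Step 6: +0 fires, +2 burnt (F count now 0)
Fire out after step 6
Initially T: 22, now '.': 28
Total burnt (originally-T cells now '.'): 20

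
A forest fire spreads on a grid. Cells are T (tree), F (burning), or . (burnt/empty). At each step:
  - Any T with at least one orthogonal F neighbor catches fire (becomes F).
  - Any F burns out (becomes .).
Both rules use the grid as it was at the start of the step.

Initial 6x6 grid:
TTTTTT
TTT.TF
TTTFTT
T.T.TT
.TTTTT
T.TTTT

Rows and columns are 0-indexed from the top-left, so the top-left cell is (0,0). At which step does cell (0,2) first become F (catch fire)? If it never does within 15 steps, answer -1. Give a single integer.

Step 1: cell (0,2)='T' (+5 fires, +2 burnt)
Step 2: cell (0,2)='T' (+6 fires, +5 burnt)
Step 3: cell (0,2)='F' (+7 fires, +6 burnt)
  -> target ignites at step 3
Step 4: cell (0,2)='.' (+8 fires, +7 burnt)
Step 5: cell (0,2)='.' (+2 fires, +8 burnt)
Step 6: cell (0,2)='.' (+0 fires, +2 burnt)
  fire out at step 6

3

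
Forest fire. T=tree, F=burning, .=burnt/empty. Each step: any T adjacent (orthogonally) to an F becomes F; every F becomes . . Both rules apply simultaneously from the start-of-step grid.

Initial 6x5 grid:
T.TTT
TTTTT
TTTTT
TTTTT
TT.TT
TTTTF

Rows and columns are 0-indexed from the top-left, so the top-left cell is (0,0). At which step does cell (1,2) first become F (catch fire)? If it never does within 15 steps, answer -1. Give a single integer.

Step 1: cell (1,2)='T' (+2 fires, +1 burnt)
Step 2: cell (1,2)='T' (+3 fires, +2 burnt)
Step 3: cell (1,2)='T' (+3 fires, +3 burnt)
Step 4: cell (1,2)='T' (+5 fires, +3 burnt)
Step 5: cell (1,2)='T' (+5 fires, +5 burnt)
Step 6: cell (1,2)='F' (+4 fires, +5 burnt)
  -> target ignites at step 6
Step 7: cell (1,2)='.' (+3 fires, +4 burnt)
Step 8: cell (1,2)='.' (+1 fires, +3 burnt)
Step 9: cell (1,2)='.' (+1 fires, +1 burnt)
Step 10: cell (1,2)='.' (+0 fires, +1 burnt)
  fire out at step 10

6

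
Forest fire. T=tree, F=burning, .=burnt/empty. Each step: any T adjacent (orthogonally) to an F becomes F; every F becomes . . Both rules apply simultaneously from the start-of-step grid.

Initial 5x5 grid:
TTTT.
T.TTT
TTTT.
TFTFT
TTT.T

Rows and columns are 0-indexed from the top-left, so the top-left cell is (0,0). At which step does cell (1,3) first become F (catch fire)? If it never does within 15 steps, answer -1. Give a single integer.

Step 1: cell (1,3)='T' (+6 fires, +2 burnt)
Step 2: cell (1,3)='F' (+6 fires, +6 burnt)
  -> target ignites at step 2
Step 3: cell (1,3)='.' (+4 fires, +6 burnt)
Step 4: cell (1,3)='.' (+2 fires, +4 burnt)
Step 5: cell (1,3)='.' (+1 fires, +2 burnt)
Step 6: cell (1,3)='.' (+0 fires, +1 burnt)
  fire out at step 6

2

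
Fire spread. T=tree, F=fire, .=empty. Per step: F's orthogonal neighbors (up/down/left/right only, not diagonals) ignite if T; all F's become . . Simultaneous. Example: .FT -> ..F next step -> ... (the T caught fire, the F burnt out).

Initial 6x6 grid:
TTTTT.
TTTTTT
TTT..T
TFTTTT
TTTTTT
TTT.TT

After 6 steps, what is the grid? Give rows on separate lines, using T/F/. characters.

Step 1: 4 trees catch fire, 1 burn out
  TTTTT.
  TTTTTT
  TFT..T
  F.FTTT
  TFTTTT
  TTT.TT
Step 2: 7 trees catch fire, 4 burn out
  TTTTT.
  TFTTTT
  F.F..T
  ...FTT
  F.FTTT
  TFT.TT
Step 3: 7 trees catch fire, 7 burn out
  TFTTT.
  F.FTTT
  .....T
  ....FT
  ...FTT
  F.F.TT
Step 4: 5 trees catch fire, 7 burn out
  F.FTT.
  ...FTT
  .....T
  .....F
  ....FT
  ....TT
Step 5: 5 trees catch fire, 5 burn out
  ...FT.
  ....FT
  .....F
  ......
  .....F
  ....FT
Step 6: 3 trees catch fire, 5 burn out
  ....F.
  .....F
  ......
  ......
  ......
  .....F

....F.
.....F
......
......
......
.....F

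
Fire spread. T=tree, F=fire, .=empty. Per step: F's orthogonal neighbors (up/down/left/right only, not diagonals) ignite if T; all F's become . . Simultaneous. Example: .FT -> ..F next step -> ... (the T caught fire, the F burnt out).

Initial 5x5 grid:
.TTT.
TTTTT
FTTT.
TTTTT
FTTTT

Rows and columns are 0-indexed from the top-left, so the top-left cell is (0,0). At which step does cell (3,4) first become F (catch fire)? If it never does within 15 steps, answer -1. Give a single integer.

Step 1: cell (3,4)='T' (+4 fires, +2 burnt)
Step 2: cell (3,4)='T' (+4 fires, +4 burnt)
Step 3: cell (3,4)='T' (+5 fires, +4 burnt)
Step 4: cell (3,4)='T' (+4 fires, +5 burnt)
Step 5: cell (3,4)='F' (+3 fires, +4 burnt)
  -> target ignites at step 5
Step 6: cell (3,4)='.' (+0 fires, +3 burnt)
  fire out at step 6

5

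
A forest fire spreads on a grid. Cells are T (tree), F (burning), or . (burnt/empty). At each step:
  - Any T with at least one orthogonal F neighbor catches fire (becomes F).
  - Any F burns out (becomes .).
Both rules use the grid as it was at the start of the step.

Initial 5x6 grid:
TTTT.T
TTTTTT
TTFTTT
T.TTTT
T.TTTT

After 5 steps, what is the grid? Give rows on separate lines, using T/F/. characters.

Step 1: 4 trees catch fire, 1 burn out
  TTTT.T
  TTFTTT
  TF.FTT
  T.FTTT
  T.TTTT
Step 2: 7 trees catch fire, 4 burn out
  TTFT.T
  TF.FTT
  F...FT
  T..FTT
  T.FTTT
Step 3: 8 trees catch fire, 7 burn out
  TF.F.T
  F...FT
  .....F
  F...FT
  T..FTT
Step 4: 5 trees catch fire, 8 burn out
  F....T
  .....F
  ......
  .....F
  F...FT
Step 5: 2 trees catch fire, 5 burn out
  .....F
  ......
  ......
  ......
  .....F

.....F
......
......
......
.....F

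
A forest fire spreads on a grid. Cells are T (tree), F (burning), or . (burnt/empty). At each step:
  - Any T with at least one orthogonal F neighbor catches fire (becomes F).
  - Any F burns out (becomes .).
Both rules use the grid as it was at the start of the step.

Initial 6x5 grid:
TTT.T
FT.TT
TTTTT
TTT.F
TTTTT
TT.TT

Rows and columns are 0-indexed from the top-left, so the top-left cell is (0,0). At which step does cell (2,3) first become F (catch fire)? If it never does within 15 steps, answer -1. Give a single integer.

Step 1: cell (2,3)='T' (+5 fires, +2 burnt)
Step 2: cell (2,3)='F' (+7 fires, +5 burnt)
  -> target ignites at step 2
Step 3: cell (2,3)='.' (+8 fires, +7 burnt)
Step 4: cell (2,3)='.' (+3 fires, +8 burnt)
Step 5: cell (2,3)='.' (+1 fires, +3 burnt)
Step 6: cell (2,3)='.' (+0 fires, +1 burnt)
  fire out at step 6

2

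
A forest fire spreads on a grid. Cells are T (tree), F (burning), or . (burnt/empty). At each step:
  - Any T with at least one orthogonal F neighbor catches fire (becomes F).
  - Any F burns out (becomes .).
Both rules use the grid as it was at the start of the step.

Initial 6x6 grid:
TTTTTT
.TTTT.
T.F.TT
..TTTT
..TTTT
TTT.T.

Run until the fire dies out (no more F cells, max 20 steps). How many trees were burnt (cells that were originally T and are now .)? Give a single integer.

Answer: 24

Derivation:
Step 1: +2 fires, +1 burnt (F count now 2)
Step 2: +5 fires, +2 burnt (F count now 5)
Step 3: +6 fires, +5 burnt (F count now 6)
Step 4: +6 fires, +6 burnt (F count now 6)
Step 5: +5 fires, +6 burnt (F count now 5)
Step 6: +0 fires, +5 burnt (F count now 0)
Fire out after step 6
Initially T: 25, now '.': 35
Total burnt (originally-T cells now '.'): 24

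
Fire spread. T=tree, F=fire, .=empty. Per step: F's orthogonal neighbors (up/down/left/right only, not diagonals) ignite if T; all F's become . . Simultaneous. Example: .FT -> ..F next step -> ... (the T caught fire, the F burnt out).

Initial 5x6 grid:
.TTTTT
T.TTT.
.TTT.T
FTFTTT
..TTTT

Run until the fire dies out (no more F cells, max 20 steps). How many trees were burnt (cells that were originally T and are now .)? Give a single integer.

Step 1: +4 fires, +2 burnt (F count now 4)
Step 2: +5 fires, +4 burnt (F count now 5)
Step 3: +4 fires, +5 burnt (F count now 4)
Step 4: +5 fires, +4 burnt (F count now 5)
Step 5: +1 fires, +5 burnt (F count now 1)
Step 6: +1 fires, +1 burnt (F count now 1)
Step 7: +0 fires, +1 burnt (F count now 0)
Fire out after step 7
Initially T: 21, now '.': 29
Total burnt (originally-T cells now '.'): 20

Answer: 20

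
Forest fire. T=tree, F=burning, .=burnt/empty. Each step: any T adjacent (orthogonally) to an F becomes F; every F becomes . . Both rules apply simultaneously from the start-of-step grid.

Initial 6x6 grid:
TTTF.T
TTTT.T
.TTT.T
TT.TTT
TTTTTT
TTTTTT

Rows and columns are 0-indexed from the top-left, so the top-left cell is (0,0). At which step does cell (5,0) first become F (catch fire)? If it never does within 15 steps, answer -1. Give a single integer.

Step 1: cell (5,0)='T' (+2 fires, +1 burnt)
Step 2: cell (5,0)='T' (+3 fires, +2 burnt)
Step 3: cell (5,0)='T' (+4 fires, +3 burnt)
Step 4: cell (5,0)='T' (+4 fires, +4 burnt)
Step 5: cell (5,0)='T' (+5 fires, +4 burnt)
Step 6: cell (5,0)='T' (+6 fires, +5 burnt)
Step 7: cell (5,0)='T' (+4 fires, +6 burnt)
Step 8: cell (5,0)='F' (+2 fires, +4 burnt)
  -> target ignites at step 8
Step 9: cell (5,0)='.' (+0 fires, +2 burnt)
  fire out at step 9

8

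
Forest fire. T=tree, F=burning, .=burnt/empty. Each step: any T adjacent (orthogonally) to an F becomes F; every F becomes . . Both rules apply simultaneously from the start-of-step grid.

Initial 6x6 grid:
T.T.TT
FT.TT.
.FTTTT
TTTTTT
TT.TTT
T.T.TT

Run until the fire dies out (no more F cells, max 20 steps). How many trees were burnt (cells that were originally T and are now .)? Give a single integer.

Answer: 24

Derivation:
Step 1: +4 fires, +2 burnt (F count now 4)
Step 2: +4 fires, +4 burnt (F count now 4)
Step 3: +4 fires, +4 burnt (F count now 4)
Step 4: +5 fires, +4 burnt (F count now 5)
Step 5: +3 fires, +5 burnt (F count now 3)
Step 6: +3 fires, +3 burnt (F count now 3)
Step 7: +1 fires, +3 burnt (F count now 1)
Step 8: +0 fires, +1 burnt (F count now 0)
Fire out after step 8
Initially T: 26, now '.': 34
Total burnt (originally-T cells now '.'): 24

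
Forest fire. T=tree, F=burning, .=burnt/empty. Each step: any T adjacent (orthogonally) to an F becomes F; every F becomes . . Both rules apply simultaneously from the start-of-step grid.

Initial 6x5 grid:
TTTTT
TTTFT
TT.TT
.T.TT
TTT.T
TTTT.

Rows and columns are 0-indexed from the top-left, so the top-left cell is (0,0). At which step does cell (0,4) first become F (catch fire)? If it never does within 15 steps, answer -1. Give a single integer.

Step 1: cell (0,4)='T' (+4 fires, +1 burnt)
Step 2: cell (0,4)='F' (+5 fires, +4 burnt)
  -> target ignites at step 2
Step 3: cell (0,4)='.' (+4 fires, +5 burnt)
Step 4: cell (0,4)='.' (+4 fires, +4 burnt)
Step 5: cell (0,4)='.' (+1 fires, +4 burnt)
Step 6: cell (0,4)='.' (+3 fires, +1 burnt)
Step 7: cell (0,4)='.' (+2 fires, +3 burnt)
Step 8: cell (0,4)='.' (+1 fires, +2 burnt)
Step 9: cell (0,4)='.' (+0 fires, +1 burnt)
  fire out at step 9

2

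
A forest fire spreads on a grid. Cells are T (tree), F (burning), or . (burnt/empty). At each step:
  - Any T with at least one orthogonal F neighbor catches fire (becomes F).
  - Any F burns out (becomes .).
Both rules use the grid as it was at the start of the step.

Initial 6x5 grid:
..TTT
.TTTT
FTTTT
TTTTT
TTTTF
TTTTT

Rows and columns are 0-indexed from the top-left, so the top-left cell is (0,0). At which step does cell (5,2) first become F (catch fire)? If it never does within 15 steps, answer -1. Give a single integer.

Step 1: cell (5,2)='T' (+5 fires, +2 burnt)
Step 2: cell (5,2)='T' (+8 fires, +5 burnt)
Step 3: cell (5,2)='F' (+7 fires, +8 burnt)
  -> target ignites at step 3
Step 4: cell (5,2)='.' (+4 fires, +7 burnt)
Step 5: cell (5,2)='.' (+1 fires, +4 burnt)
Step 6: cell (5,2)='.' (+0 fires, +1 burnt)
  fire out at step 6

3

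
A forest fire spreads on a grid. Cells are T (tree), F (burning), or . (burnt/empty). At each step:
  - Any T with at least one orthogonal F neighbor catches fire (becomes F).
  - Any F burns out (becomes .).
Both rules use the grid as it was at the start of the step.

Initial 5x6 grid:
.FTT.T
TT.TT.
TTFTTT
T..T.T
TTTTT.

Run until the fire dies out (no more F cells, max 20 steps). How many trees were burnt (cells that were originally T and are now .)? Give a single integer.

Step 1: +4 fires, +2 burnt (F count now 4)
Step 2: +6 fires, +4 burnt (F count now 6)
Step 3: +4 fires, +6 burnt (F count now 4)
Step 4: +4 fires, +4 burnt (F count now 4)
Step 5: +1 fires, +4 burnt (F count now 1)
Step 6: +0 fires, +1 burnt (F count now 0)
Fire out after step 6
Initially T: 20, now '.': 29
Total burnt (originally-T cells now '.'): 19

Answer: 19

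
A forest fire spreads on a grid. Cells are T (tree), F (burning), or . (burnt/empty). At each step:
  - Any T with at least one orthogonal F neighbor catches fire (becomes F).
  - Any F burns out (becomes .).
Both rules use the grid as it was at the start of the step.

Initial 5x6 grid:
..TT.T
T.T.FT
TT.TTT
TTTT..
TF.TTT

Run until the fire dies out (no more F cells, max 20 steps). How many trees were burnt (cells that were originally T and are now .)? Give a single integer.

Step 1: +4 fires, +2 burnt (F count now 4)
Step 2: +6 fires, +4 burnt (F count now 6)
Step 3: +2 fires, +6 burnt (F count now 2)
Step 4: +2 fires, +2 burnt (F count now 2)
Step 5: +1 fires, +2 burnt (F count now 1)
Step 6: +1 fires, +1 burnt (F count now 1)
Step 7: +0 fires, +1 burnt (F count now 0)
Fire out after step 7
Initially T: 19, now '.': 27
Total burnt (originally-T cells now '.'): 16

Answer: 16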